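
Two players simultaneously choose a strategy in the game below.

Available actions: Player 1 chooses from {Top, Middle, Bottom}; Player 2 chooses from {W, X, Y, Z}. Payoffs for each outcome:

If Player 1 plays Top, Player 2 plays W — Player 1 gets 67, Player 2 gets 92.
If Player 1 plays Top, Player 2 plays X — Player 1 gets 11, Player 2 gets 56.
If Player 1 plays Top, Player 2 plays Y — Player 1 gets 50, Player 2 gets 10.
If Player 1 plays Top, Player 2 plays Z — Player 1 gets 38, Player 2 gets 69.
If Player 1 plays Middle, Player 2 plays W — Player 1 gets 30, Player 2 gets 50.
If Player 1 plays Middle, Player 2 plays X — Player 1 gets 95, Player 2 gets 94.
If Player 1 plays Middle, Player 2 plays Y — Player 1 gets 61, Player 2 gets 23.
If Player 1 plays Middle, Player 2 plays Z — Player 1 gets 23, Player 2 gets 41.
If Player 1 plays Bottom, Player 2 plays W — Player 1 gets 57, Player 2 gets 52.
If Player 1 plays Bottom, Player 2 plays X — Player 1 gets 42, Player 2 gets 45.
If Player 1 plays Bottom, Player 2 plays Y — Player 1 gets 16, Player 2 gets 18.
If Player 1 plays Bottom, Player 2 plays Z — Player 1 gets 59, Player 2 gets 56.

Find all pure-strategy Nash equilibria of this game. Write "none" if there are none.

Pure-strategy Nash equilibria: (Top, W); (Middle, X); (Bottom, Z)

Player 1 against W: payoffs 67, 30, 57 → best response Top.
Player 1 against X: payoffs 11, 95, 42 → best response Middle.
Player 1 against Y: payoffs 50, 61, 16 → best response Middle.
Player 1 against Z: payoffs 38, 23, 59 → best response Bottom.
Player 2 against Top: payoffs 92, 56, 10, 69 → best response W.
Player 2 against Middle: payoffs 50, 94, 23, 41 → best response X.
Player 2 against Bottom: payoffs 52, 45, 18, 56 → best response Z.
Mutual best responses: (Top, W); (Middle, X); (Bottom, Z).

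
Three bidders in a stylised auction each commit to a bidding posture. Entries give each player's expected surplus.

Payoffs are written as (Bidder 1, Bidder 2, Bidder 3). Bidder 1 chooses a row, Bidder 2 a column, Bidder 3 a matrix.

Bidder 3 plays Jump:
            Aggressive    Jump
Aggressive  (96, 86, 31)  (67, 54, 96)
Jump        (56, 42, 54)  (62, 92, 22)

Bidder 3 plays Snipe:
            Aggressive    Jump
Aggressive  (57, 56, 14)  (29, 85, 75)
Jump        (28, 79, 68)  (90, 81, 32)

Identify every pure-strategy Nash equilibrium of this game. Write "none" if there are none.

The pure Nash equilibria are (Aggressive, Aggressive, Jump), (Jump, Jump, Snipe).

For each strategy profile, look for a profitable unilateral deviation.
(Aggressive, Aggressive, Jump): Bidder 1 gets 96, best alternative 56; Bidder 2 gets 86, best alternative 54; Bidder 3 gets 31, best alternative 14. No profitable deviation — NE.
(Aggressive, Aggressive, Snipe): Bidder 2 can switch to Jump (56 → 85). Not NE.
(Aggressive, Jump, Jump): Bidder 2 can switch to Aggressive (54 → 86). Not NE.
(Aggressive, Jump, Snipe): Bidder 1 can switch to Jump (29 → 90). Not NE.
(Jump, Aggressive, Jump): Bidder 1 can switch to Aggressive (56 → 96). Not NE.
(Jump, Aggressive, Snipe): Bidder 1 can switch to Aggressive (28 → 57). Not NE.
(Jump, Jump, Jump): Bidder 1 can switch to Aggressive (62 → 67). Not NE.
(Jump, Jump, Snipe): Bidder 1 gets 90, best alternative 29; Bidder 2 gets 81, best alternative 79; Bidder 3 gets 32, best alternative 22. No profitable deviation — NE.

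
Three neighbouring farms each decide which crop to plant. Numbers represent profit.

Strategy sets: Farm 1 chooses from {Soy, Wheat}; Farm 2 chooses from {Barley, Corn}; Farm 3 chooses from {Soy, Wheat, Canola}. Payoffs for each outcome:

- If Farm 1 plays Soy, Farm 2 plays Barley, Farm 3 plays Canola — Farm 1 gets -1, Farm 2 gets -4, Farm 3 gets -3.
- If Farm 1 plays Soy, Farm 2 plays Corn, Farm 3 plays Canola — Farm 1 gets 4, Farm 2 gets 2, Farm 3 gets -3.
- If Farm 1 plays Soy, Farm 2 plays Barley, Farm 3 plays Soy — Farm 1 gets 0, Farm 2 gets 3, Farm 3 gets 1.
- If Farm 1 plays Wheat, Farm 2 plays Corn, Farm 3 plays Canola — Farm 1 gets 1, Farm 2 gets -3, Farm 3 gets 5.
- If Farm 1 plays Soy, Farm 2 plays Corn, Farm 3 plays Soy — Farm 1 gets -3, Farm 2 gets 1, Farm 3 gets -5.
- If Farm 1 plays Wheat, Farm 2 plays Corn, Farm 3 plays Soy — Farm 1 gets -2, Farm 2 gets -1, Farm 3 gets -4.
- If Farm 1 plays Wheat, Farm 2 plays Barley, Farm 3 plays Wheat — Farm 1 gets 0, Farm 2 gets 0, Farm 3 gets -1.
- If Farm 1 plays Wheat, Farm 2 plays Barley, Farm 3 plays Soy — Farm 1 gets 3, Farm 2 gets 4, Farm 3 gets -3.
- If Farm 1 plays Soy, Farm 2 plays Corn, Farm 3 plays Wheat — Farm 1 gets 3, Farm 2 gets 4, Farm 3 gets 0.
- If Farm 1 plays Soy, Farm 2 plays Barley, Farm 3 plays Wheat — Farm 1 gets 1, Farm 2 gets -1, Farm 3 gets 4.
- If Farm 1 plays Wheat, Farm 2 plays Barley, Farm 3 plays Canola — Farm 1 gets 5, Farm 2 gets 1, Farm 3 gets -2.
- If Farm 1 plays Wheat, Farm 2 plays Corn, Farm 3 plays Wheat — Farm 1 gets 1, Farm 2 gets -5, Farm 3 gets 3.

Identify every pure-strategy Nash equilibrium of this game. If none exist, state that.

Mark each player's best response to every combination of opponents' strategies; a profile where every player is best-responding is a pure Nash equilibrium.
Farm 1 against (Barley, Soy): payoffs 0, 3 → best response Wheat.
Farm 1 against (Barley, Wheat): payoffs 1, 0 → best response Soy.
Farm 1 against (Barley, Canola): payoffs -1, 5 → best response Wheat.
Farm 1 against (Corn, Soy): payoffs -3, -2 → best response Wheat.
Farm 1 against (Corn, Wheat): payoffs 3, 1 → best response Soy.
Farm 1 against (Corn, Canola): payoffs 4, 1 → best response Soy.
Farm 2 against (Soy, Soy): payoffs 3, 1 → best response Barley.
Farm 2 against (Soy, Wheat): payoffs -1, 4 → best response Corn.
Farm 2 against (Soy, Canola): payoffs -4, 2 → best response Corn.
Farm 2 against (Wheat, Soy): payoffs 4, -1 → best response Barley.
Farm 2 against (Wheat, Wheat): payoffs 0, -5 → best response Barley.
Farm 2 against (Wheat, Canola): payoffs 1, -3 → best response Barley.
Farm 3 against (Soy, Barley): payoffs 1, 4, -3 → best response Wheat.
Farm 3 against (Soy, Corn): payoffs -5, 0, -3 → best response Wheat.
Farm 3 against (Wheat, Barley): payoffs -3, -1, -2 → best response Wheat.
Farm 3 against (Wheat, Corn): payoffs -4, 3, 5 → best response Canola.
Mutual best responses: (Soy, Corn, Wheat).

Pure NE: (Soy, Corn, Wheat)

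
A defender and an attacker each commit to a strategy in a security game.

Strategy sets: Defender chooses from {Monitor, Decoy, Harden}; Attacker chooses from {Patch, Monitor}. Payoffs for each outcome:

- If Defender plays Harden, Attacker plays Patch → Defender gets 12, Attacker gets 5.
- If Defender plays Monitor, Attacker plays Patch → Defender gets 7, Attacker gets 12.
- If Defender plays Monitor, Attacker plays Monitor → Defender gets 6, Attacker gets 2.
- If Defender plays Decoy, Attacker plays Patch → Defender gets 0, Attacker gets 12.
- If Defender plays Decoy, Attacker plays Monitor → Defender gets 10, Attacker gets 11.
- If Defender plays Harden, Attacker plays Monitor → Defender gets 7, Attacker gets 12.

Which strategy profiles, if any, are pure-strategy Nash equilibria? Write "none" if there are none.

No pure-strategy Nash equilibrium.

Defender against Patch: payoffs 7, 0, 12 → best response Harden.
Defender against Monitor: payoffs 6, 10, 7 → best response Decoy.
Attacker against Monitor: payoffs 12, 2 → best response Patch.
Attacker against Decoy: payoffs 12, 11 → best response Patch.
Attacker against Harden: payoffs 5, 12 → best response Monitor.
No profile is a mutual best response for all players.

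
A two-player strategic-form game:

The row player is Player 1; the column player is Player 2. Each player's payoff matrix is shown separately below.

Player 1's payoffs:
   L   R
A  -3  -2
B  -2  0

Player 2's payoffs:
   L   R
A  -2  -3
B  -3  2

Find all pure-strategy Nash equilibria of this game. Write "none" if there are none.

Pure NE: (B, R)

(A, L): Player 1 can switch to B (-3 → -2). Not NE.
(A, R): Player 1 can switch to B (-2 → 0). Not NE.
(B, L): Player 2 can switch to R (-3 → 2). Not NE.
(B, R): Player 1 gets 0, best alternative -2; Player 2 gets 2, best alternative -3. No profitable deviation — NE.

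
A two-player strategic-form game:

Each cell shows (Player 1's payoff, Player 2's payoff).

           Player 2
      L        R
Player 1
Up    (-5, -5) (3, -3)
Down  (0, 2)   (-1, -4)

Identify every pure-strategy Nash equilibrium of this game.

Player 1 against L: payoffs -5, 0 → best response Down.
Player 1 against R: payoffs 3, -1 → best response Up.
Player 2 against Up: payoffs -5, -3 → best response R.
Player 2 against Down: payoffs 2, -4 → best response L.
Mutual best responses: (Up, R); (Down, L).

Pure-strategy Nash equilibria: (Up, R); (Down, L)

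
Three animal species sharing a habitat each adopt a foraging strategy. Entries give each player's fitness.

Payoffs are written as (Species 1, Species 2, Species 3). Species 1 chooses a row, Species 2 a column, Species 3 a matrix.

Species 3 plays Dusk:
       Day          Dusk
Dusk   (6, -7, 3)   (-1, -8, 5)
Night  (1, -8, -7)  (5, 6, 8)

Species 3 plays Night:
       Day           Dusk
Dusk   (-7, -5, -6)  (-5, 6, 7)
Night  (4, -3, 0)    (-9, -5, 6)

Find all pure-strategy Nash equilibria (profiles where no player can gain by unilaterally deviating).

Pure-strategy Nash equilibria: (Dusk, Day, Dusk); (Dusk, Dusk, Night); (Night, Day, Night); (Night, Dusk, Dusk)

Species 1 against (Day, Dusk): payoffs 6, 1 → best response Dusk.
Species 1 against (Day, Night): payoffs -7, 4 → best response Night.
Species 1 against (Dusk, Dusk): payoffs -1, 5 → best response Night.
Species 1 against (Dusk, Night): payoffs -5, -9 → best response Dusk.
Species 2 against (Dusk, Dusk): payoffs -7, -8 → best response Day.
Species 2 against (Dusk, Night): payoffs -5, 6 → best response Dusk.
Species 2 against (Night, Dusk): payoffs -8, 6 → best response Dusk.
Species 2 against (Night, Night): payoffs -3, -5 → best response Day.
Species 3 against (Dusk, Day): payoffs 3, -6 → best response Dusk.
Species 3 against (Dusk, Dusk): payoffs 5, 7 → best response Night.
Species 3 against (Night, Day): payoffs -7, 0 → best response Night.
Species 3 against (Night, Dusk): payoffs 8, 6 → best response Dusk.
Mutual best responses: (Dusk, Day, Dusk); (Dusk, Dusk, Night); (Night, Day, Night); (Night, Dusk, Dusk).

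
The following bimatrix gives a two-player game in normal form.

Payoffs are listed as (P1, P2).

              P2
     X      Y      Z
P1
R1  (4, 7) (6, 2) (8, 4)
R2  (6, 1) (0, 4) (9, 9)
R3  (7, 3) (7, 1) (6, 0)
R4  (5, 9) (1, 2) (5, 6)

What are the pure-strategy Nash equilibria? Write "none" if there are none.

(R2, Z); (R3, X)

Mark each player's best response to every combination of opponents' strategies; a profile where every player is best-responding is a pure Nash equilibrium.
P1 against X: payoffs 4, 6, 7, 5 → best response R3.
P1 against Y: payoffs 6, 0, 7, 1 → best response R3.
P1 against Z: payoffs 8, 9, 6, 5 → best response R2.
P2 against R1: payoffs 7, 2, 4 → best response X.
P2 against R2: payoffs 1, 4, 9 → best response Z.
P2 against R3: payoffs 3, 1, 0 → best response X.
P2 against R4: payoffs 9, 2, 6 → best response X.
Mutual best responses: (R2, Z); (R3, X).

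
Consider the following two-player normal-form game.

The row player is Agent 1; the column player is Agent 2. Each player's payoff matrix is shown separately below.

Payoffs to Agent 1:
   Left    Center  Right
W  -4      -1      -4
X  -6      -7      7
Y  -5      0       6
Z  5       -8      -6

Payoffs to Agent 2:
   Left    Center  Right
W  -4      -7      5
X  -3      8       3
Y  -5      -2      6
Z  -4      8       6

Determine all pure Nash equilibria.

none

Agent 1 against Left: payoffs -4, -6, -5, 5 → best response Z.
Agent 1 against Center: payoffs -1, -7, 0, -8 → best response Y.
Agent 1 against Right: payoffs -4, 7, 6, -6 → best response X.
Agent 2 against W: payoffs -4, -7, 5 → best response Right.
Agent 2 against X: payoffs -3, 8, 3 → best response Center.
Agent 2 against Y: payoffs -5, -2, 6 → best response Right.
Agent 2 against Z: payoffs -4, 8, 6 → best response Center.
No profile is a mutual best response for all players.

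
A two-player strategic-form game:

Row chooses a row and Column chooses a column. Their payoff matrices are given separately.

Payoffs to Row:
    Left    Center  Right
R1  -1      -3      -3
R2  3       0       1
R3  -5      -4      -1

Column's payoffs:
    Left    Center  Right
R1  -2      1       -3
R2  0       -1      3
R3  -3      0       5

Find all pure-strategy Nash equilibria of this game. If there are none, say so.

The unique pure-strategy Nash equilibrium is (R2, Right).

Check each profile: it is a Nash equilibrium iff no player can strictly gain by switching unilaterally.
(R1, Left): Row can switch to R2 (-1 → 3). Not NE.
(R1, Center): Row can switch to R2 (-3 → 0). Not NE.
(R1, Right): Row can switch to R2 (-3 → 1). Not NE.
(R2, Left): Column can switch to Right (0 → 3). Not NE.
(R2, Center): Column can switch to Left (-1 → 0). Not NE.
(R2, Right): Row gets 1, best alternative -1; Column gets 3, best alternative 0. No profitable deviation — NE.
(R3, Left): Row can switch to R1 (-5 → -1). Not NE.
(R3, Center): Row can switch to R1 (-4 → -3). Not NE.
(R3, Right): Row can switch to R2 (-1 → 1). Not NE.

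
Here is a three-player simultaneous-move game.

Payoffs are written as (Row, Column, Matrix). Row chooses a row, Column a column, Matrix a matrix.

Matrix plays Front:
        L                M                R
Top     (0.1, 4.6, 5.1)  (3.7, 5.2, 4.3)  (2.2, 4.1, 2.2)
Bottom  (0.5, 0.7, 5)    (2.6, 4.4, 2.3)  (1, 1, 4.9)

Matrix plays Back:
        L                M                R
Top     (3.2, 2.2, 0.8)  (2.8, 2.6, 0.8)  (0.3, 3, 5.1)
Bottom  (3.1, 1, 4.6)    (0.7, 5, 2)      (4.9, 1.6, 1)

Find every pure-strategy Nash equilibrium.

(Top, L, Front): Row can switch to Bottom (0.1 → 0.5). Not NE.
(Top, L, Back): Column can switch to M (2.2 → 2.6). Not NE.
(Top, M, Front): Row gets 3.7, best alternative 2.6; Column gets 5.2, best alternative 4.6; Matrix gets 4.3, best alternative 0.8. No profitable deviation — NE.
(Top, M, Back): Column can switch to R (2.6 → 3). Not NE.
(Top, R, Front): Column can switch to L (4.1 → 4.6). Not NE.
(Top, R, Back): Row can switch to Bottom (0.3 → 4.9). Not NE.
(Bottom, L, Front): Column can switch to M (0.7 → 4.4). Not NE.
(Bottom, L, Back): Row can switch to Top (3.1 → 3.2). Not NE.
(Bottom, M, Front): Row can switch to Top (2.6 → 3.7). Not NE.
(Bottom, M, Back): Row can switch to Top (0.7 → 2.8). Not NE.
(Bottom, R, Front): Row can switch to Top (1 → 2.2). Not NE.
(The remaining 1 profile has a profitable deviation by the same check.)

Pure NE: (Top, M, Front)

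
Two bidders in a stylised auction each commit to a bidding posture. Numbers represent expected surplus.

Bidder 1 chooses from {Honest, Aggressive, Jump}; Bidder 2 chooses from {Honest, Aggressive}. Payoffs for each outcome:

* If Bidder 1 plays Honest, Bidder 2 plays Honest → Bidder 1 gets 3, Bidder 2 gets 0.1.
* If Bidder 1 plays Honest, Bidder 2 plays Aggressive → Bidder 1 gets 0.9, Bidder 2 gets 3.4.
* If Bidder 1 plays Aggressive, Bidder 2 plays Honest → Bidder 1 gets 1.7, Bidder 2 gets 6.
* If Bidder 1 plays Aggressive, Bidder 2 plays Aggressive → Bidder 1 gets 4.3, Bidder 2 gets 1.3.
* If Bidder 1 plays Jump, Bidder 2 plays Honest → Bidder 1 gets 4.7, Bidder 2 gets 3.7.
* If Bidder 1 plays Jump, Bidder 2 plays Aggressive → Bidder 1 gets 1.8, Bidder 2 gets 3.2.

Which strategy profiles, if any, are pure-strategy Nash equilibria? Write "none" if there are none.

Bidder 1 against Honest: payoffs 3, 1.7, 4.7 → best response Jump.
Bidder 1 against Aggressive: payoffs 0.9, 4.3, 1.8 → best response Aggressive.
Bidder 2 against Honest: payoffs 0.1, 3.4 → best response Aggressive.
Bidder 2 against Aggressive: payoffs 6, 1.3 → best response Honest.
Bidder 2 against Jump: payoffs 3.7, 3.2 → best response Honest.
Mutual best responses: (Jump, Honest).

Pure NE: (Jump, Honest)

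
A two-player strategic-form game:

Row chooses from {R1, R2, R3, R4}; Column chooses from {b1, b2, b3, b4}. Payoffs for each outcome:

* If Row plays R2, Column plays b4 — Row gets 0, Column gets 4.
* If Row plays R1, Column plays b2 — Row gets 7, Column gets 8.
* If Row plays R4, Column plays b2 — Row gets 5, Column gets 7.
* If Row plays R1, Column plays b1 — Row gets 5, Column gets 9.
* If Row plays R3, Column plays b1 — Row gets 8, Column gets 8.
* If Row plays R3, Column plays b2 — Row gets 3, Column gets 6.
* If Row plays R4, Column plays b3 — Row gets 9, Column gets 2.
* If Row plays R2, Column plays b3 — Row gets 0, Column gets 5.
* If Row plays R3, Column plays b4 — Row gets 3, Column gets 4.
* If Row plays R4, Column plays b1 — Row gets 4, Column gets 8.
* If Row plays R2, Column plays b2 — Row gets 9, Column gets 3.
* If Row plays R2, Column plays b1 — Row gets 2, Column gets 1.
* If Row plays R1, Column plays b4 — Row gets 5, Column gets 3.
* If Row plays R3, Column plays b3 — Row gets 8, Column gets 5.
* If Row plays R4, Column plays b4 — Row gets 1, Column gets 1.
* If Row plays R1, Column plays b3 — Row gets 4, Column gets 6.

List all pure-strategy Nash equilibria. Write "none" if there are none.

(R1, b1): Row can switch to R3 (5 → 8). Not NE.
(R1, b2): Row can switch to R2 (7 → 9). Not NE.
(R1, b3): Row can switch to R3 (4 → 8). Not NE.
(R1, b4): Column can switch to b1 (3 → 9). Not NE.
(R2, b1): Row can switch to R1 (2 → 5). Not NE.
(R2, b2): Column can switch to b3 (3 → 5). Not NE.
(R2, b3): Row can switch to R1 (0 → 4). Not NE.
(R2, b4): Row can switch to R1 (0 → 5). Not NE.
(R3, b1): Row gets 8, best alternative 5; Column gets 8, best alternative 6. No profitable deviation — NE.
(The remaining 7 profiles each have a profitable deviation by the same check.)

The unique pure-strategy Nash equilibrium is (R3, b1).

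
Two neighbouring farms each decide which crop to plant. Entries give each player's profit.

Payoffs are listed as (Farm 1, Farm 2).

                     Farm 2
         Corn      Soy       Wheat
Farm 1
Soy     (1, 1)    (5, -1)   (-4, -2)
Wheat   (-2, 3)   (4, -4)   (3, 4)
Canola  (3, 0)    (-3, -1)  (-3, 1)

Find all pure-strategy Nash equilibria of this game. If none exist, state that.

(Soy, Corn): Farm 1 can switch to Canola (1 → 3). Not NE.
(Soy, Soy): Farm 2 can switch to Corn (-1 → 1). Not NE.
(Soy, Wheat): Farm 1 can switch to Wheat (-4 → 3). Not NE.
(Wheat, Corn): Farm 1 can switch to Soy (-2 → 1). Not NE.
(Wheat, Soy): Farm 1 can switch to Soy (4 → 5). Not NE.
(Wheat, Wheat): Farm 1 gets 3, best alternative -3; Farm 2 gets 4, best alternative 3. No profitable deviation — NE.
(Canola, Corn): Farm 2 can switch to Wheat (0 → 1). Not NE.
(Canola, Soy): Farm 1 can switch to Soy (-3 → 5). Not NE.
(Canola, Wheat): Farm 1 can switch to Wheat (-3 → 3). Not NE.

Pure NE: (Wheat, Wheat)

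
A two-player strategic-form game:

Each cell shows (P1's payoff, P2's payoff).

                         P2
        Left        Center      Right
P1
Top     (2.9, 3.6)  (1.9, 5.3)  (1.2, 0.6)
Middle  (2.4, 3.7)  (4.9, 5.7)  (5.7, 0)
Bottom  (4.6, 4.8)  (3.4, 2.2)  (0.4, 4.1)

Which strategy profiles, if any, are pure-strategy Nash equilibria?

P1 against Left: payoffs 2.9, 2.4, 4.6 → best response Bottom.
P1 against Center: payoffs 1.9, 4.9, 3.4 → best response Middle.
P1 against Right: payoffs 1.2, 5.7, 0.4 → best response Middle.
P2 against Top: payoffs 3.6, 5.3, 0.6 → best response Center.
P2 against Middle: payoffs 3.7, 5.7, 0 → best response Center.
P2 against Bottom: payoffs 4.8, 2.2, 4.1 → best response Left.
Mutual best responses: (Middle, Center); (Bottom, Left).

Pure-strategy Nash equilibria: (Middle, Center); (Bottom, Left)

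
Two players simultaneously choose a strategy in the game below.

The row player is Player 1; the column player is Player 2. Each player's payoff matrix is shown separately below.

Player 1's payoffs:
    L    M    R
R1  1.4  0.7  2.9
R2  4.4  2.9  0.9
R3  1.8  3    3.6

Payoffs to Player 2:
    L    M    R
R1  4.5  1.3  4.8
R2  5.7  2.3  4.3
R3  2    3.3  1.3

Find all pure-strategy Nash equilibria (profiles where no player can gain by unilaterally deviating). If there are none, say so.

(R2, L), (R3, M)

(R1, L): Player 1 can switch to R2 (1.4 → 4.4). Not NE.
(R1, M): Player 1 can switch to R2 (0.7 → 2.9). Not NE.
(R1, R): Player 1 can switch to R3 (2.9 → 3.6). Not NE.
(R2, L): Player 1 gets 4.4, best alternative 1.8; Player 2 gets 5.7, best alternative 4.3. No profitable deviation — NE.
(R2, M): Player 1 can switch to R3 (2.9 → 3). Not NE.
(R2, R): Player 1 can switch to R1 (0.9 → 2.9). Not NE.
(R3, L): Player 1 can switch to R2 (1.8 → 4.4). Not NE.
(R3, M): Player 1 gets 3, best alternative 2.9; Player 2 gets 3.3, best alternative 2. No profitable deviation — NE.
(The remaining 1 profile has a profitable deviation by the same check.)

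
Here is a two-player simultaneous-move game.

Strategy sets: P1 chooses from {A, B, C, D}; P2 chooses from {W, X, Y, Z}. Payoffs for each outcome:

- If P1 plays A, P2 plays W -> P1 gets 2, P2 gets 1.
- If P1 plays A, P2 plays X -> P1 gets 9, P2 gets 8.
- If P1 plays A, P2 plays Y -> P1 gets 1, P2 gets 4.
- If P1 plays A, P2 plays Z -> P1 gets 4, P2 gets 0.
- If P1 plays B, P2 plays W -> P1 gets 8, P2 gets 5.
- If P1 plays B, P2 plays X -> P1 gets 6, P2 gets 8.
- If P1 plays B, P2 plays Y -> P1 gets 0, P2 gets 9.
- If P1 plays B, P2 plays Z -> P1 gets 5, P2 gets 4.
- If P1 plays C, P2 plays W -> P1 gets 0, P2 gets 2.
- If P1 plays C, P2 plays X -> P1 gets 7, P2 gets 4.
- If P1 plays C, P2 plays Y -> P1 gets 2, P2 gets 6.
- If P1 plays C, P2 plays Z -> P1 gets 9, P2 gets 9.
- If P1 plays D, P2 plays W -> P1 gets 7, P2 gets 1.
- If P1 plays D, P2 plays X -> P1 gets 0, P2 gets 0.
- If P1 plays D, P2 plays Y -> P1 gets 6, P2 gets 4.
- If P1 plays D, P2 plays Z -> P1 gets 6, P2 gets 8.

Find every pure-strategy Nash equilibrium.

The pure Nash equilibria are (A, X), (C, Z).

For each strategy profile, look for a profitable unilateral deviation.
(A, W): P1 can switch to B (2 → 8). Not NE.
(A, X): P1 gets 9, best alternative 7; P2 gets 8, best alternative 4. No profitable deviation — NE.
(A, Y): P1 can switch to C (1 → 2). Not NE.
(A, Z): P1 can switch to B (4 → 5). Not NE.
(B, W): P2 can switch to X (5 → 8). Not NE.
(B, X): P1 can switch to A (6 → 9). Not NE.
(B, Y): P1 can switch to A (0 → 1). Not NE.
(B, Z): P1 can switch to C (5 → 9). Not NE.
(C, W): P1 can switch to A (0 → 2). Not NE.
(C, Z): P1 gets 9, best alternative 6; P2 gets 9, best alternative 6. No profitable deviation — NE.
(The remaining 6 profiles each have a profitable deviation by the same check.)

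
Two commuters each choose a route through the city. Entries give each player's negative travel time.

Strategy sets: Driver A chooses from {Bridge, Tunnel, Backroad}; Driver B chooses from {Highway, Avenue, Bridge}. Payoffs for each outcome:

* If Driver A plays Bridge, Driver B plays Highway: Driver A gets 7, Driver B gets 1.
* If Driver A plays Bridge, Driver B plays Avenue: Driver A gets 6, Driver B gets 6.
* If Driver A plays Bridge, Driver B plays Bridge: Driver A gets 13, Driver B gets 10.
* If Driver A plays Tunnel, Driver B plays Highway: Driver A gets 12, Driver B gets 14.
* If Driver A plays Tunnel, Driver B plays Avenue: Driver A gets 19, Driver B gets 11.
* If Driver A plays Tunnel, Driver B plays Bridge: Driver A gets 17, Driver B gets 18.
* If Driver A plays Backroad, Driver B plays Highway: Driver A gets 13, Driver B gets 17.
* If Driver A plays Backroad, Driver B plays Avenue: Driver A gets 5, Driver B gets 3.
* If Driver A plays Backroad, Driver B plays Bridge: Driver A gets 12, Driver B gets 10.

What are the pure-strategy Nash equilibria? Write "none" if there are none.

(Bridge, Highway): Driver A can switch to Tunnel (7 → 12). Not NE.
(Bridge, Avenue): Driver A can switch to Tunnel (6 → 19). Not NE.
(Bridge, Bridge): Driver A can switch to Tunnel (13 → 17). Not NE.
(Tunnel, Highway): Driver A can switch to Backroad (12 → 13). Not NE.
(Tunnel, Avenue): Driver B can switch to Highway (11 → 14). Not NE.
(Tunnel, Bridge): Driver A gets 17, best alternative 13; Driver B gets 18, best alternative 14. No profitable deviation — NE.
(Backroad, Highway): Driver A gets 13, best alternative 12; Driver B gets 17, best alternative 10. No profitable deviation — NE.
(Backroad, Avenue): Driver A can switch to Bridge (5 → 6). Not NE.
(Backroad, Bridge): Driver A can switch to Bridge (12 → 13). Not NE.

Pure-strategy Nash equilibria: (Tunnel, Bridge), (Backroad, Highway)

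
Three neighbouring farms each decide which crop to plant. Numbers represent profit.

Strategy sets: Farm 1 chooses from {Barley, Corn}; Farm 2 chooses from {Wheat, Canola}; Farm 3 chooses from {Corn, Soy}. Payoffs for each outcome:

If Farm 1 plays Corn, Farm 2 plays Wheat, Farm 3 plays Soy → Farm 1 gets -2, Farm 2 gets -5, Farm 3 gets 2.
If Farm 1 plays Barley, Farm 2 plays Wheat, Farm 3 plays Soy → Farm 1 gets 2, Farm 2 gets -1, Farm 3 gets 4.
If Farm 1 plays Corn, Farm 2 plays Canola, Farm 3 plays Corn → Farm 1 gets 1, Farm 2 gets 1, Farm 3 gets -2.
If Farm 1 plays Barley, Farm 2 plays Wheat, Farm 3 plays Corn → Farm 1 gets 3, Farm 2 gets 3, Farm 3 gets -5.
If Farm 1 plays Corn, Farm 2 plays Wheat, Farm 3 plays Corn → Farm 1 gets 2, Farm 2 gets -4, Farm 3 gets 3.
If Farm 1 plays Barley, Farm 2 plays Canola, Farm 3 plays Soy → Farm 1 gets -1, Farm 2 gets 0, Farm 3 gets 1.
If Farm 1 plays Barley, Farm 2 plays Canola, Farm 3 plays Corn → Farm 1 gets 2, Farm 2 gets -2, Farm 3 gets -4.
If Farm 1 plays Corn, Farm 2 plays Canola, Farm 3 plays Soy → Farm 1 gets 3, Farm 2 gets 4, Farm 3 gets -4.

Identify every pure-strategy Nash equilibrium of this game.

This game has no pure Nash equilibrium.

Farm 1 against (Wheat, Corn): payoffs 3, 2 → best response Barley.
Farm 1 against (Wheat, Soy): payoffs 2, -2 → best response Barley.
Farm 1 against (Canola, Corn): payoffs 2, 1 → best response Barley.
Farm 1 against (Canola, Soy): payoffs -1, 3 → best response Corn.
Farm 2 against (Barley, Corn): payoffs 3, -2 → best response Wheat.
Farm 2 against (Barley, Soy): payoffs -1, 0 → best response Canola.
Farm 2 against (Corn, Corn): payoffs -4, 1 → best response Canola.
Farm 2 against (Corn, Soy): payoffs -5, 4 → best response Canola.
Farm 3 against (Barley, Wheat): payoffs -5, 4 → best response Soy.
Farm 3 against (Barley, Canola): payoffs -4, 1 → best response Soy.
Farm 3 against (Corn, Wheat): payoffs 3, 2 → best response Corn.
Farm 3 against (Corn, Canola): payoffs -2, -4 → best response Corn.
No profile is a mutual best response for all players.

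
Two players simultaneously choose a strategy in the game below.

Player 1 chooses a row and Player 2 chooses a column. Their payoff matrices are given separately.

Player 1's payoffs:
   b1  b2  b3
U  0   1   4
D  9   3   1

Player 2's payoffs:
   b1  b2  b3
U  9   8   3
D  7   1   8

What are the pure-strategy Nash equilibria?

This game has no pure Nash equilibrium.

Player 1 against b1: payoffs 0, 9 → best response D.
Player 1 against b2: payoffs 1, 3 → best response D.
Player 1 against b3: payoffs 4, 1 → best response U.
Player 2 against U: payoffs 9, 8, 3 → best response b1.
Player 2 against D: payoffs 7, 1, 8 → best response b3.
No profile is a mutual best response for all players.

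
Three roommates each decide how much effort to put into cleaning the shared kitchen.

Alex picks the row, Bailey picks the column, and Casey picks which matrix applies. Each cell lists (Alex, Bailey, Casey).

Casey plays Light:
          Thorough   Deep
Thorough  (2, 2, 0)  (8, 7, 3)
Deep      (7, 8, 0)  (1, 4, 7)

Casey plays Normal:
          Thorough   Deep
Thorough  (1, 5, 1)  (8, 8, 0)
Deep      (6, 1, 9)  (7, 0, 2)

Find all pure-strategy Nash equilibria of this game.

The pure Nash equilibria are (Thorough, Deep, Light); (Deep, Thorough, Normal).

Alex against (Thorough, Light): payoffs 2, 7 → best response Deep.
Alex against (Thorough, Normal): payoffs 1, 6 → best response Deep.
Alex against (Deep, Light): payoffs 8, 1 → best response Thorough.
Alex against (Deep, Normal): payoffs 8, 7 → best response Thorough.
Bailey against (Thorough, Light): payoffs 2, 7 → best response Deep.
Bailey against (Thorough, Normal): payoffs 5, 8 → best response Deep.
Bailey against (Deep, Light): payoffs 8, 4 → best response Thorough.
Bailey against (Deep, Normal): payoffs 1, 0 → best response Thorough.
Casey against (Thorough, Thorough): payoffs 0, 1 → best response Normal.
Casey against (Thorough, Deep): payoffs 3, 0 → best response Light.
Casey against (Deep, Thorough): payoffs 0, 9 → best response Normal.
Casey against (Deep, Deep): payoffs 7, 2 → best response Light.
Mutual best responses: (Thorough, Deep, Light); (Deep, Thorough, Normal).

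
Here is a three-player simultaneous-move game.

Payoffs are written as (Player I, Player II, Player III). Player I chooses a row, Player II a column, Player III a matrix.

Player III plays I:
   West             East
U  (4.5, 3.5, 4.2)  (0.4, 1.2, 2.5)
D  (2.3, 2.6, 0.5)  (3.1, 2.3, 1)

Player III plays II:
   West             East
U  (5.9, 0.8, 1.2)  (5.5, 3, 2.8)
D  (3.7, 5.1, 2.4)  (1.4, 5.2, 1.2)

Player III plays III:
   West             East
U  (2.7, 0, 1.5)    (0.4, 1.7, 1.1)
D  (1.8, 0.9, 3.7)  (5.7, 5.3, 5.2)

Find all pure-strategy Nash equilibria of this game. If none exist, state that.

Pure-strategy Nash equilibria: (U, West, I) and (U, East, II) and (D, East, III)

(U, West, I): Player I gets 4.5, best alternative 2.3; Player II gets 3.5, best alternative 1.2; Player III gets 4.2, best alternative 1.5. No profitable deviation — NE.
(U, West, II): Player II can switch to East (0.8 → 3). Not NE.
(U, West, III): Player II can switch to East (0 → 1.7). Not NE.
(U, East, I): Player I can switch to D (0.4 → 3.1). Not NE.
(U, East, II): Player I gets 5.5, best alternative 1.4; Player II gets 3, best alternative 0.8; Player III gets 2.8, best alternative 2.5. No profitable deviation — NE.
(U, East, III): Player I can switch to D (0.4 → 5.7). Not NE.
(D, West, I): Player I can switch to U (2.3 → 4.5). Not NE.
(D, West, II): Player I can switch to U (3.7 → 5.9). Not NE.
(D, West, III): Player I can switch to U (1.8 → 2.7). Not NE.
(D, East, I): Player II can switch to West (2.3 → 2.6). Not NE.
(D, East, II): Player I can switch to U (1.4 → 5.5). Not NE.
(D, East, III): Player I gets 5.7, best alternative 0.4; Player II gets 5.3, best alternative 0.9; Player III gets 5.2, best alternative 1.2. No profitable deviation — NE.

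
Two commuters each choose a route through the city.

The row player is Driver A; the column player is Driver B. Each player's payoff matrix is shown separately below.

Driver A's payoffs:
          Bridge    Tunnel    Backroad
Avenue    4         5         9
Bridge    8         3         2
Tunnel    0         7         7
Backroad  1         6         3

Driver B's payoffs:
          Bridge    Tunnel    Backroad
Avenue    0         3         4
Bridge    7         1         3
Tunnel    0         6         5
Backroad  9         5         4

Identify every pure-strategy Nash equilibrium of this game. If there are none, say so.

For each player, find the best response to each opponent profile; mutual best responses are the pure NE.
Driver A against Bridge: payoffs 4, 8, 0, 1 → best response Bridge.
Driver A against Tunnel: payoffs 5, 3, 7, 6 → best response Tunnel.
Driver A against Backroad: payoffs 9, 2, 7, 3 → best response Avenue.
Driver B against Avenue: payoffs 0, 3, 4 → best response Backroad.
Driver B against Bridge: payoffs 7, 1, 3 → best response Bridge.
Driver B against Tunnel: payoffs 0, 6, 5 → best response Tunnel.
Driver B against Backroad: payoffs 9, 5, 4 → best response Bridge.
Mutual best responses: (Avenue, Backroad); (Bridge, Bridge); (Tunnel, Tunnel).

The pure Nash equilibria are (Avenue, Backroad), (Bridge, Bridge), (Tunnel, Tunnel).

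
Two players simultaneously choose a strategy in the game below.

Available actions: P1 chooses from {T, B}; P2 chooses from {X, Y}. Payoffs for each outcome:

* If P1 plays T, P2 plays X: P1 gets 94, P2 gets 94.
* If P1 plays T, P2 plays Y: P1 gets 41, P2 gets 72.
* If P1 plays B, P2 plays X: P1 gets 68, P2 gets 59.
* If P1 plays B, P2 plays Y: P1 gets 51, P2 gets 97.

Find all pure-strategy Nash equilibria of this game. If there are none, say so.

The pure Nash equilibria are (T, X) and (B, Y).

(T, X): P1 gets 94, best alternative 68; P2 gets 94, best alternative 72. No profitable deviation — NE.
(T, Y): P1 can switch to B (41 → 51). Not NE.
(B, X): P1 can switch to T (68 → 94). Not NE.
(B, Y): P1 gets 51, best alternative 41; P2 gets 97, best alternative 59. No profitable deviation — NE.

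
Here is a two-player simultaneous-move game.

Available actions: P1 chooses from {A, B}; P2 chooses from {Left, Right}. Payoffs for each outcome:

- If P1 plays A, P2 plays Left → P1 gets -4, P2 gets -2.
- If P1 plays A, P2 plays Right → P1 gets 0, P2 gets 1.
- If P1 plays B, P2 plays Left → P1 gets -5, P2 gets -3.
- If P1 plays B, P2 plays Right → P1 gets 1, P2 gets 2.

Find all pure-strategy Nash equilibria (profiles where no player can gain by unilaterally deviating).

The unique pure-strategy Nash equilibrium is (B, Right).

P1 against Left: payoffs -4, -5 → best response A.
P1 against Right: payoffs 0, 1 → best response B.
P2 against A: payoffs -2, 1 → best response Right.
P2 against B: payoffs -3, 2 → best response Right.
Mutual best responses: (B, Right).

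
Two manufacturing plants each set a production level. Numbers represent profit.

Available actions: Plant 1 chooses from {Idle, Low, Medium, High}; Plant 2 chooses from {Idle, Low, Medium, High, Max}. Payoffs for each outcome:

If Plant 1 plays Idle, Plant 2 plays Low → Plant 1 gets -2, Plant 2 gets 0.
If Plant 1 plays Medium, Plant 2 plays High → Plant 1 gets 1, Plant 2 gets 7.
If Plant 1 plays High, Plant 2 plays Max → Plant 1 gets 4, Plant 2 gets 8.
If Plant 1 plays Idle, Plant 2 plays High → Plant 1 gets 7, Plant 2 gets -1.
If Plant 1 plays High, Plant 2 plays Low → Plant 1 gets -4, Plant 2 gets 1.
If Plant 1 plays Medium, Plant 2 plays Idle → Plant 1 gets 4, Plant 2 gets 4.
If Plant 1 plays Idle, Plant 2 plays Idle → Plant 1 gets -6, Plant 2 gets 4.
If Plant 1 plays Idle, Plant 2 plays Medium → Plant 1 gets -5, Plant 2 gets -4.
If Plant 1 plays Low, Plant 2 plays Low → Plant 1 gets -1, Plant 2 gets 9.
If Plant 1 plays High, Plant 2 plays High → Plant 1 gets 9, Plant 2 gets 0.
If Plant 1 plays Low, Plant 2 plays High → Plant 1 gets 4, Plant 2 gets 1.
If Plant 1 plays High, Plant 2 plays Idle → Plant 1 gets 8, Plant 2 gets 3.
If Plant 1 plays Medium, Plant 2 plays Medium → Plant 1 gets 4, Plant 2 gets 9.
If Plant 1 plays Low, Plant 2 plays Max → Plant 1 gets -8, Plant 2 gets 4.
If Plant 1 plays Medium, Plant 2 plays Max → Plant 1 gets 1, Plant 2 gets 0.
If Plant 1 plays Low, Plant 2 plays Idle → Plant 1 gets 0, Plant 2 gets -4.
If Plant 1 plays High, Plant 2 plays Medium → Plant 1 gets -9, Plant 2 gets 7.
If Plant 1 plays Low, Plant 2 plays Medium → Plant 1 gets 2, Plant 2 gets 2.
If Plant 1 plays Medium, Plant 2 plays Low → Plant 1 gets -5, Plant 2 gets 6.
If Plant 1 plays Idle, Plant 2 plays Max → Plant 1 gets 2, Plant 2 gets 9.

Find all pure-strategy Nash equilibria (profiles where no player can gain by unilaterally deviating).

The pure Nash equilibria are (Low, Low), (Medium, Medium), (High, Max).

Plant 1 against Idle: payoffs -6, 0, 4, 8 → best response High.
Plant 1 against Low: payoffs -2, -1, -5, -4 → best response Low.
Plant 1 against Medium: payoffs -5, 2, 4, -9 → best response Medium.
Plant 1 against High: payoffs 7, 4, 1, 9 → best response High.
Plant 1 against Max: payoffs 2, -8, 1, 4 → best response High.
Plant 2 against Idle: payoffs 4, 0, -4, -1, 9 → best response Max.
Plant 2 against Low: payoffs -4, 9, 2, 1, 4 → best response Low.
Plant 2 against Medium: payoffs 4, 6, 9, 7, 0 → best response Medium.
Plant 2 against High: payoffs 3, 1, 7, 0, 8 → best response Max.
Mutual best responses: (Low, Low); (Medium, Medium); (High, Max).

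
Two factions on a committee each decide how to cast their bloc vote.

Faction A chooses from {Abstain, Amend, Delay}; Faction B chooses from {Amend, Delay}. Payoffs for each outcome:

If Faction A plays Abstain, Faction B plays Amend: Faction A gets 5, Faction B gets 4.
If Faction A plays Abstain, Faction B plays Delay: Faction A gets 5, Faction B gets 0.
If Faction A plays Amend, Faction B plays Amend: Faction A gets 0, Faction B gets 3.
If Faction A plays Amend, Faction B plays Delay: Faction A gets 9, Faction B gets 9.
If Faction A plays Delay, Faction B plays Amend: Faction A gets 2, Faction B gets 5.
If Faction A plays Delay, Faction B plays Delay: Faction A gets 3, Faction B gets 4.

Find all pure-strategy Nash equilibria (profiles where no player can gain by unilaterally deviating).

(Abstain, Amend): Faction A gets 5, best alternative 2; Faction B gets 4, best alternative 0. No profitable deviation — NE.
(Abstain, Delay): Faction A can switch to Amend (5 → 9). Not NE.
(Amend, Amend): Faction A can switch to Abstain (0 → 5). Not NE.
(Amend, Delay): Faction A gets 9, best alternative 5; Faction B gets 9, best alternative 3. No profitable deviation — NE.
(Delay, Amend): Faction A can switch to Abstain (2 → 5). Not NE.
(Delay, Delay): Faction A can switch to Abstain (3 → 5). Not NE.

(Abstain, Amend); (Amend, Delay)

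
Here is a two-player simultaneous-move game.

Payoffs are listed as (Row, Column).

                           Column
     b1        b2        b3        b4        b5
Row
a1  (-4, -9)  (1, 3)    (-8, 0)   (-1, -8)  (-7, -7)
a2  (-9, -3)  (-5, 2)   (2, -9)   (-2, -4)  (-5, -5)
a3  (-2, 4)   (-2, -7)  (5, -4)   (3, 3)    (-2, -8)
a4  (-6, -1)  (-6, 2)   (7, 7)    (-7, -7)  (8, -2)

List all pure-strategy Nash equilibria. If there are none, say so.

Row against b1: payoffs -4, -9, -2, -6 → best response a3.
Row against b2: payoffs 1, -5, -2, -6 → best response a1.
Row against b3: payoffs -8, 2, 5, 7 → best response a4.
Row against b4: payoffs -1, -2, 3, -7 → best response a3.
Row against b5: payoffs -7, -5, -2, 8 → best response a4.
Column against a1: payoffs -9, 3, 0, -8, -7 → best response b2.
Column against a2: payoffs -3, 2, -9, -4, -5 → best response b2.
Column against a3: payoffs 4, -7, -4, 3, -8 → best response b1.
Column against a4: payoffs -1, 2, 7, -7, -2 → best response b3.
Mutual best responses: (a1, b2); (a3, b1); (a4, b3).

Pure-strategy Nash equilibria: (a1, b2), (a3, b1), (a4, b3)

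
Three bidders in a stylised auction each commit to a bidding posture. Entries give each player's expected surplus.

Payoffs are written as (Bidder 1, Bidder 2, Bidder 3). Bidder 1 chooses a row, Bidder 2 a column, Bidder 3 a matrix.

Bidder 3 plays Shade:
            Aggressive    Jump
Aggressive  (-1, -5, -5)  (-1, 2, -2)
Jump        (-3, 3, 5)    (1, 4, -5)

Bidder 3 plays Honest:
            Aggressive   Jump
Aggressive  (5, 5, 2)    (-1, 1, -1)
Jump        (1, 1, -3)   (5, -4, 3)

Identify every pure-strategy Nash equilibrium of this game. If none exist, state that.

Pure NE: (Aggressive, Aggressive, Honest)

Bidder 1 against (Aggressive, Shade): payoffs -1, -3 → best response Aggressive.
Bidder 1 against (Aggressive, Honest): payoffs 5, 1 → best response Aggressive.
Bidder 1 against (Jump, Shade): payoffs -1, 1 → best response Jump.
Bidder 1 against (Jump, Honest): payoffs -1, 5 → best response Jump.
Bidder 2 against (Aggressive, Shade): payoffs -5, 2 → best response Jump.
Bidder 2 against (Aggressive, Honest): payoffs 5, 1 → best response Aggressive.
Bidder 2 against (Jump, Shade): payoffs 3, 4 → best response Jump.
Bidder 2 against (Jump, Honest): payoffs 1, -4 → best response Aggressive.
Bidder 3 against (Aggressive, Aggressive): payoffs -5, 2 → best response Honest.
Bidder 3 against (Aggressive, Jump): payoffs -2, -1 → best response Honest.
Bidder 3 against (Jump, Aggressive): payoffs 5, -3 → best response Shade.
Bidder 3 against (Jump, Jump): payoffs -5, 3 → best response Honest.
Mutual best responses: (Aggressive, Aggressive, Honest).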